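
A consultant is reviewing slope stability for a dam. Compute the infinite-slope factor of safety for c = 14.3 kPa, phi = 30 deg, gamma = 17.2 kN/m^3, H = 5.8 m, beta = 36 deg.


Result: 1.096

Derivation:
Using Fs = c / (gamma*H*sin(beta)*cos(beta)) + tan(phi)/tan(beta)
Cohesion contribution = 14.3 / (17.2*5.8*sin(36)*cos(36))
Cohesion contribution = 0.301442
Friction contribution = tan(30)/tan(36) = 0.794654
Fs = 0.301442 + 0.794654
Fs = 1.096


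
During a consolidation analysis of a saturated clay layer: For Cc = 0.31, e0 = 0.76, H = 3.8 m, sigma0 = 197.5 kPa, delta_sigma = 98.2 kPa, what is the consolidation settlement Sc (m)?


Using Sc = Cc * H / (1 + e0) * log10((sigma0 + delta_sigma) / sigma0)
Stress ratio = (197.5 + 98.2) / 197.5 = 1.49722
log10(1.49722) = 0.175284
Cc * H / (1 + e0) = 0.31 * 3.8 / (1 + 0.76) = 0.669318
Sc = 0.669318 * 0.175284
Sc = 0.1173 m


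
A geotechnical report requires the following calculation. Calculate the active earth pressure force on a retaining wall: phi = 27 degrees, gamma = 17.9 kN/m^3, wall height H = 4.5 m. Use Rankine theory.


Compute active earth pressure coefficient:
Ka = tan^2(45 - phi/2) = tan^2(31.5) = 0.375525
Compute active force:
Pa = 0.5 * Ka * gamma * H^2
Pa = 0.5 * 0.375525 * 17.9 * 4.5^2
Pa = 68.06 kN/m


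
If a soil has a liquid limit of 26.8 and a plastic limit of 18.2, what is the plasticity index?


Using PI = LL - PL
PI = 26.8 - 18.2
PI = 8.6


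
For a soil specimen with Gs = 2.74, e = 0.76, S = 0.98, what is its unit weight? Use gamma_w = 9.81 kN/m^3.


Using gamma = gamma_w * (Gs + S*e) / (1 + e)
Numerator: Gs + S*e = 2.74 + 0.98*0.76 = 3.4848
Denominator: 1 + e = 1 + 0.76 = 1.76
gamma = 9.81 * 3.4848 / 1.76
gamma = 19.424 kN/m^3


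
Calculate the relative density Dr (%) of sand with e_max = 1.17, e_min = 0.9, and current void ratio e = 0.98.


Result: 70.37 %

Derivation:
Using Dr = (e_max - e) / (e_max - e_min) * 100
e_max - e = 1.17 - 0.98 = 0.19
e_max - e_min = 1.17 - 0.9 = 0.27
Dr = 0.19 / 0.27 * 100
Dr = 70.37 %


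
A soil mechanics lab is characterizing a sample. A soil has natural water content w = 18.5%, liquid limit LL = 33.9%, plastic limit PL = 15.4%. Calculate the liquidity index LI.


First compute the plasticity index:
PI = LL - PL = 33.9 - 15.4 = 18.5
Then compute the liquidity index:
LI = (w - PL) / PI
LI = (18.5 - 15.4) / 18.5
LI = 0.168


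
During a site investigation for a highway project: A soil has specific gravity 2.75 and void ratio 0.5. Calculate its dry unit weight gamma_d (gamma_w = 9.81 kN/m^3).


Using gamma_d = Gs * gamma_w / (1 + e)
gamma_d = 2.75 * 9.81 / (1 + 0.5)
gamma_d = 2.75 * 9.81 / 1.5
gamma_d = 17.985 kN/m^3


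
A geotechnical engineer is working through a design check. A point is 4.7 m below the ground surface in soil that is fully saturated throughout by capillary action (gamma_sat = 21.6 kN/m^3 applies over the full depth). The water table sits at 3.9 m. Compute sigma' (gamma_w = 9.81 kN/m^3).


Result: 93.67 kPa

Derivation:
Total stress = gamma_sat * depth
sigma = 21.6 * 4.7 = 101.52 kPa
Pore water pressure u = gamma_w * (depth - d_wt)
u = 9.81 * (4.7 - 3.9) = 7.848 kPa
Effective stress = sigma - u
sigma' = 101.52 - 7.848 = 93.67 kPa


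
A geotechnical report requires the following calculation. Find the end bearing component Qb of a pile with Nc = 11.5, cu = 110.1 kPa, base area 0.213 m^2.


Using Qb = Nc * cu * Ab
Qb = 11.5 * 110.1 * 0.213
Qb = 269.69 kN


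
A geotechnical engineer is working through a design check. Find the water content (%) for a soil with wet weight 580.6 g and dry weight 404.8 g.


Using w = (m_wet - m_dry) / m_dry * 100
m_wet - m_dry = 580.6 - 404.8 = 175.8 g
w = 175.8 / 404.8 * 100
w = 43.43 %


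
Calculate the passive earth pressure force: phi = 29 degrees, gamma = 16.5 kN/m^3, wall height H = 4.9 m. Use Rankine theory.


Compute passive earth pressure coefficient:
Kp = tan^2(45 + phi/2) = tan^2(59.5) = 2.88206
Compute passive force:
Pp = 0.5 * Kp * gamma * H^2
Pp = 0.5 * 2.88206 * 16.5 * 4.9^2
Pp = 570.89 kN/m


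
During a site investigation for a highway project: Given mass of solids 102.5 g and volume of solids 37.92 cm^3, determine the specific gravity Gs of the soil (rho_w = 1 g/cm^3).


Using Gs = m_s / (V_s * rho_w)
Since rho_w = 1 g/cm^3:
Gs = 102.5 / 37.92
Gs = 2.703


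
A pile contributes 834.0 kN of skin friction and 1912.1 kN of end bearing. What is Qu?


Result: 2746.1 kN

Derivation:
Using Qu = Qf + Qb
Qu = 834.0 + 1912.1
Qu = 2746.1 kN


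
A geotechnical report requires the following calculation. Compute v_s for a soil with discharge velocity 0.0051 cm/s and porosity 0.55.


Result: 0.00927 cm/s

Derivation:
Using v_s = v_d / n
v_s = 0.0051 / 0.55
v_s = 0.00927 cm/s


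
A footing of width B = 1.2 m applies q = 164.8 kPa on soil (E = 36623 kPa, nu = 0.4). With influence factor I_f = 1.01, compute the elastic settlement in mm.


Result: 4.581 mm

Derivation:
Using Se = q * B * (1 - nu^2) * I_f / E
1 - nu^2 = 1 - 0.4^2 = 0.84
Se = 164.8 * 1.2 * 0.84 * 1.01 / 36623
Se = 0.004581 m
Convert to mm: Se = 0.004581 * 1000 = 4.581 mm


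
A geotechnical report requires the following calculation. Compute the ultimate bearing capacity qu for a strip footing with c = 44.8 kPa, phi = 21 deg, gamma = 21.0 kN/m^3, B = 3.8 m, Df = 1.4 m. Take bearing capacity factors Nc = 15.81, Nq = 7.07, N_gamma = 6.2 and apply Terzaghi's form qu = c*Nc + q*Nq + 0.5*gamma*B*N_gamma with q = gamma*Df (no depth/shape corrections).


Compute qu = c*Nc + gamma*Df*Nq + 0.5*gamma*B*N_gamma
Term 1: 44.8 * 15.81 = 708.288
Term 2: 21.0 * 1.4 * 7.07 = 207.858
Term 3: 0.5 * 21.0 * 3.8 * 6.2 = 247.38
qu = 708.288 + 207.858 + 247.38
qu = 1163.53 kPa


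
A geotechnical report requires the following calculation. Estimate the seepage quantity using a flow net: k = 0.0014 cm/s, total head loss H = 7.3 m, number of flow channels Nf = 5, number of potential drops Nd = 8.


Result: 6.387e-05 m^3/s per m

Derivation:
Convert k to m/s for unit consistency with H:
k = 0.0014 cm/s = 0.0014 / 100 m/s = 1.4e-05 m/s
Using q = k * H * Nf / Nd
Nf / Nd = 5 / 8 = 0.625
q = 1.4e-05 * 7.3 * 0.625
q = 6.387e-05 m^3/s per m


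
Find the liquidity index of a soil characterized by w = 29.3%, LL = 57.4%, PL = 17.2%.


First compute the plasticity index:
PI = LL - PL = 57.4 - 17.2 = 40.2
Then compute the liquidity index:
LI = (w - PL) / PI
LI = (29.3 - 17.2) / 40.2
LI = 0.301


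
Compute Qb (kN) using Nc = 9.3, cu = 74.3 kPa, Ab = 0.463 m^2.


Result: 319.93 kN

Derivation:
Using Qb = Nc * cu * Ab
Qb = 9.3 * 74.3 * 0.463
Qb = 319.93 kN


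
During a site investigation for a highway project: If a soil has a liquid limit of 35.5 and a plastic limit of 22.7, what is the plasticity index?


Result: 12.8

Derivation:
Using PI = LL - PL
PI = 35.5 - 22.7
PI = 12.8


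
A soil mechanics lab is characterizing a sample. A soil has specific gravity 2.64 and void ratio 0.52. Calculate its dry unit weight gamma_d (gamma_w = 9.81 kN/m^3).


Result: 17.038 kN/m^3

Derivation:
Using gamma_d = Gs * gamma_w / (1 + e)
gamma_d = 2.64 * 9.81 / (1 + 0.52)
gamma_d = 2.64 * 9.81 / 1.52
gamma_d = 17.038 kN/m^3


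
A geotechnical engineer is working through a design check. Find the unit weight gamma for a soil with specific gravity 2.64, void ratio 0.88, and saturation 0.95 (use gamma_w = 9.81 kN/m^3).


Using gamma = gamma_w * (Gs + S*e) / (1 + e)
Numerator: Gs + S*e = 2.64 + 0.95*0.88 = 3.476
Denominator: 1 + e = 1 + 0.88 = 1.88
gamma = 9.81 * 3.476 / 1.88
gamma = 18.138 kN/m^3


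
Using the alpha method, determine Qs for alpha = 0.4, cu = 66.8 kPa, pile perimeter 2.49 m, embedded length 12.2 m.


Result: 811.7 kN

Derivation:
Using Qs = alpha * cu * perimeter * L
Qs = 0.4 * 66.8 * 2.49 * 12.2
Qs = 811.7 kN


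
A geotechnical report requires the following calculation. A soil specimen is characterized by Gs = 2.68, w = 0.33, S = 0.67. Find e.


Result: 1.32

Derivation:
Using the relation e = Gs * w / S
e = 2.68 * 0.33 / 0.67
e = 1.32


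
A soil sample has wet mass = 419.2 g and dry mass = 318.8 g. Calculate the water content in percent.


Using w = (m_wet - m_dry) / m_dry * 100
m_wet - m_dry = 419.2 - 318.8 = 100.4 g
w = 100.4 / 318.8 * 100
w = 31.49 %


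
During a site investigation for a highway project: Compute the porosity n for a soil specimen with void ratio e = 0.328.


Using the relation n = e / (1 + e)
n = 0.328 / (1 + 0.328)
n = 0.328 / 1.328
n = 0.247


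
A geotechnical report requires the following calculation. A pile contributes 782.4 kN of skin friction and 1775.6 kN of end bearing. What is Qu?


Result: 2558.0 kN

Derivation:
Using Qu = Qf + Qb
Qu = 782.4 + 1775.6
Qu = 2558.0 kN


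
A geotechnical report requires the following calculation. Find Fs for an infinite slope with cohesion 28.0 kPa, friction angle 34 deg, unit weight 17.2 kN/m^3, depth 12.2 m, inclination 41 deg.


Using Fs = c / (gamma*H*sin(beta)*cos(beta)) + tan(phi)/tan(beta)
Cohesion contribution = 28.0 / (17.2*12.2*sin(41)*cos(41))
Cohesion contribution = 0.269493
Friction contribution = tan(34)/tan(41) = 0.775933
Fs = 0.269493 + 0.775933
Fs = 1.045


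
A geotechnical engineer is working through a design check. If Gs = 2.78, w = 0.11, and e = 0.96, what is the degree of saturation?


Using S = Gs * w / e
S = 2.78 * 0.11 / 0.96
S = 0.3185


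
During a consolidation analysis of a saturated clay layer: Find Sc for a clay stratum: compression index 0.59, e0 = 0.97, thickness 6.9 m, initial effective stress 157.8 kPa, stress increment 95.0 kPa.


Result: 0.423 m

Derivation:
Using Sc = Cc * H / (1 + e0) * log10((sigma0 + delta_sigma) / sigma0)
Stress ratio = (157.8 + 95.0) / 157.8 = 1.60203
log10(1.60203) = 0.20467
Cc * H / (1 + e0) = 0.59 * 6.9 / (1 + 0.97) = 2.0665
Sc = 2.0665 * 0.20467
Sc = 0.423 m


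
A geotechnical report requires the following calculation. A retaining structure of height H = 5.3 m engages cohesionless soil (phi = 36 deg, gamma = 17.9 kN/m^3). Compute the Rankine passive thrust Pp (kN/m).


Result: 968.37 kN/m

Derivation:
Compute passive earth pressure coefficient:
Kp = tan^2(45 + phi/2) = tan^2(63.0) = 3.85184
Compute passive force:
Pp = 0.5 * Kp * gamma * H^2
Pp = 0.5 * 3.85184 * 17.9 * 5.3^2
Pp = 968.37 kN/m


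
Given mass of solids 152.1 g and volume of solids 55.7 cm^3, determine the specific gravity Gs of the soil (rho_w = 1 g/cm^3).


Using Gs = m_s / (V_s * rho_w)
Since rho_w = 1 g/cm^3:
Gs = 152.1 / 55.7
Gs = 2.731


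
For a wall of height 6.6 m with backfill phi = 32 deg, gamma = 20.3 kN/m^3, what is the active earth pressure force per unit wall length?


Result: 135.85 kN/m

Derivation:
Compute active earth pressure coefficient:
Ka = tan^2(45 - phi/2) = tan^2(29.0) = 0.307259
Compute active force:
Pa = 0.5 * Ka * gamma * H^2
Pa = 0.5 * 0.307259 * 20.3 * 6.6^2
Pa = 135.85 kN/m


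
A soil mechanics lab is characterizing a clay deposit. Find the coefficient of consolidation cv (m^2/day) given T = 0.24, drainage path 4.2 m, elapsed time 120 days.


Result: 0.03528 m^2/day

Derivation:
Using cv = T * H_dr^2 / t
H_dr^2 = 4.2^2 = 17.64
cv = 0.24 * 17.64 / 120
cv = 0.03528 m^2/day


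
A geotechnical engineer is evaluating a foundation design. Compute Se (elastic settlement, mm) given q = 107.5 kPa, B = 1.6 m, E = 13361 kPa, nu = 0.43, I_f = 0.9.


Using Se = q * B * (1 - nu^2) * I_f / E
1 - nu^2 = 1 - 0.43^2 = 0.8151
Se = 107.5 * 1.6 * 0.8151 * 0.9 / 13361
Se = 0.009444 m
Convert to mm: Se = 0.009444 * 1000 = 9.444 mm


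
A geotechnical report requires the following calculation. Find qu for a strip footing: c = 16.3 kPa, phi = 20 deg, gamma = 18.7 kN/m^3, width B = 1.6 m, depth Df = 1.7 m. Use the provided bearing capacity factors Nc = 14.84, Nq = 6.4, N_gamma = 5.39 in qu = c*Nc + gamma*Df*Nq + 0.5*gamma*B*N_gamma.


Compute qu = c*Nc + gamma*Df*Nq + 0.5*gamma*B*N_gamma
Term 1: 16.3 * 14.84 = 241.892
Term 2: 18.7 * 1.7 * 6.4 = 203.456
Term 3: 0.5 * 18.7 * 1.6 * 5.39 = 80.6344
qu = 241.892 + 203.456 + 80.6344
qu = 525.98 kPa


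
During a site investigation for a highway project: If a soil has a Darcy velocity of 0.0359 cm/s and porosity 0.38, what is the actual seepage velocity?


Using v_s = v_d / n
v_s = 0.0359 / 0.38
v_s = 0.09447 cm/s


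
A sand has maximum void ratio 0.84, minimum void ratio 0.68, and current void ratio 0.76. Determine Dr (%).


Using Dr = (e_max - e) / (e_max - e_min) * 100
e_max - e = 0.84 - 0.76 = 0.08
e_max - e_min = 0.84 - 0.68 = 0.16
Dr = 0.08 / 0.16 * 100
Dr = 50.0 %


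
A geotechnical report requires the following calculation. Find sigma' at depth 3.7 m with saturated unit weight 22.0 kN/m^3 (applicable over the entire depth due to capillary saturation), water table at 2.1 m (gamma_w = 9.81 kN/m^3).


Total stress = gamma_sat * depth
sigma = 22.0 * 3.7 = 81.4 kPa
Pore water pressure u = gamma_w * (depth - d_wt)
u = 9.81 * (3.7 - 2.1) = 15.696 kPa
Effective stress = sigma - u
sigma' = 81.4 - 15.696 = 65.7 kPa


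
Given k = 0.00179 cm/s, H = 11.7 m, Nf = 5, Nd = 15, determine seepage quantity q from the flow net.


Convert k to m/s for unit consistency with H:
k = 0.00179 cm/s = 0.00179 / 100 m/s = 1.79e-05 m/s
Using q = k * H * Nf / Nd
Nf / Nd = 5 / 15 = 0.3333
q = 1.79e-05 * 11.7 * 0.3333
q = 6.981e-05 m^3/s per m


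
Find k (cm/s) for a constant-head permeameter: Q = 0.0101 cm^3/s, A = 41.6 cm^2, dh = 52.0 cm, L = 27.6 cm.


Compute hydraulic gradient:
i = dh / L = 52.0 / 27.6 = 1.88406
Then apply Darcy's law:
k = Q / (A * i)
k = 0.0101 / (41.6 * 1.88406)
k = 0.0101 / 78.3768
k = 0.000129 cm/s


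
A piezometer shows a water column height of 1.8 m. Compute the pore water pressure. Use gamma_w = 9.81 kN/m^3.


Using u = gamma_w * h_w
u = 9.81 * 1.8
u = 17.66 kPa


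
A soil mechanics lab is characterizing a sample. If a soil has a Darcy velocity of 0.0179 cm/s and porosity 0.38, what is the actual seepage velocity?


Using v_s = v_d / n
v_s = 0.0179 / 0.38
v_s = 0.04711 cm/s


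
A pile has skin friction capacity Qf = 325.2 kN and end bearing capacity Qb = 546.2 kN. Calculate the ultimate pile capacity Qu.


Using Qu = Qf + Qb
Qu = 325.2 + 546.2
Qu = 871.4 kN


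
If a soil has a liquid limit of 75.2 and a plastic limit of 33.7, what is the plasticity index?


Using PI = LL - PL
PI = 75.2 - 33.7
PI = 41.5


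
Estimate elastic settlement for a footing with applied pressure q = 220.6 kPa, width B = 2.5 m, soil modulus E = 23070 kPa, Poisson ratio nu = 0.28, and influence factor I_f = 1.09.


Result: 24.014 mm

Derivation:
Using Se = q * B * (1 - nu^2) * I_f / E
1 - nu^2 = 1 - 0.28^2 = 0.9216
Se = 220.6 * 2.5 * 0.9216 * 1.09 / 23070
Se = 0.024014 m
Convert to mm: Se = 0.024014 * 1000 = 24.014 mm


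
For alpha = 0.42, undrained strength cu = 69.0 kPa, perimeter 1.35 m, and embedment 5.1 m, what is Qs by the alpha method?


Using Qs = alpha * cu * perimeter * L
Qs = 0.42 * 69.0 * 1.35 * 5.1
Qs = 199.53 kN


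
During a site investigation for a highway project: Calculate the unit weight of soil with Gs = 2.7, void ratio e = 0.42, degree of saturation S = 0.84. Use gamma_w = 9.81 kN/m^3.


Result: 21.09 kN/m^3

Derivation:
Using gamma = gamma_w * (Gs + S*e) / (1 + e)
Numerator: Gs + S*e = 2.7 + 0.84*0.42 = 3.0528
Denominator: 1 + e = 1 + 0.42 = 1.42
gamma = 9.81 * 3.0528 / 1.42
gamma = 21.09 kN/m^3


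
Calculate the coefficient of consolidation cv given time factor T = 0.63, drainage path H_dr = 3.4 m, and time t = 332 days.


Result: 0.02194 m^2/day

Derivation:
Using cv = T * H_dr^2 / t
H_dr^2 = 3.4^2 = 11.56
cv = 0.63 * 11.56 / 332
cv = 0.02194 m^2/day


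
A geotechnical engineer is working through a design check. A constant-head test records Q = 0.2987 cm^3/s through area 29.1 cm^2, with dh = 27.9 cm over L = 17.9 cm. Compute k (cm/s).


Result: 0.006586 cm/s

Derivation:
Compute hydraulic gradient:
i = dh / L = 27.9 / 17.9 = 1.55866
Then apply Darcy's law:
k = Q / (A * i)
k = 0.2987 / (29.1 * 1.55866)
k = 0.2987 / 45.357
k = 0.006586 cm/s


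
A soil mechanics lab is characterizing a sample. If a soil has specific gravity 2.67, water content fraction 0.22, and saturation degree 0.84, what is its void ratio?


Using the relation e = Gs * w / S
e = 2.67 * 0.22 / 0.84
e = 0.6993


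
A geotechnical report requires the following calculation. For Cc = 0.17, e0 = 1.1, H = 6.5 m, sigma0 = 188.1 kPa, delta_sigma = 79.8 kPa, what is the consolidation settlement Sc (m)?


Result: 0.0808 m

Derivation:
Using Sc = Cc * H / (1 + e0) * log10((sigma0 + delta_sigma) / sigma0)
Stress ratio = (188.1 + 79.8) / 188.1 = 1.42424
log10(1.42424) = 0.153584
Cc * H / (1 + e0) = 0.17 * 6.5 / (1 + 1.1) = 0.52619
Sc = 0.52619 * 0.153584
Sc = 0.0808 m


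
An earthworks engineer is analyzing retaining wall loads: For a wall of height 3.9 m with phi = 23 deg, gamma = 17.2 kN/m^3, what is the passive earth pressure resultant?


Result: 298.58 kN/m

Derivation:
Compute passive earth pressure coefficient:
Kp = tan^2(45 + phi/2) = tan^2(56.5) = 2.282623
Compute passive force:
Pp = 0.5 * Kp * gamma * H^2
Pp = 0.5 * 2.282623 * 17.2 * 3.9^2
Pp = 298.58 kN/m


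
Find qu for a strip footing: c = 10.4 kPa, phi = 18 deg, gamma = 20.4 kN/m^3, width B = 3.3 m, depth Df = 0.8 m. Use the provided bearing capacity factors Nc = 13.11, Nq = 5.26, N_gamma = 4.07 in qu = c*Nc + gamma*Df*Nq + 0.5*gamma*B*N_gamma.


Compute qu = c*Nc + gamma*Df*Nq + 0.5*gamma*B*N_gamma
Term 1: 10.4 * 13.11 = 136.344
Term 2: 20.4 * 0.8 * 5.26 = 85.8432
Term 3: 0.5 * 20.4 * 3.3 * 4.07 = 136.9962
qu = 136.344 + 85.8432 + 136.9962
qu = 359.18 kPa


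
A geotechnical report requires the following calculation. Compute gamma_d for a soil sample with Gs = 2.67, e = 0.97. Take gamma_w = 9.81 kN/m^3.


Using gamma_d = Gs * gamma_w / (1 + e)
gamma_d = 2.67 * 9.81 / (1 + 0.97)
gamma_d = 2.67 * 9.81 / 1.97
gamma_d = 13.296 kN/m^3


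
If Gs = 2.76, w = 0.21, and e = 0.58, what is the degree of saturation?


Using S = Gs * w / e
S = 2.76 * 0.21 / 0.58
S = 0.9993


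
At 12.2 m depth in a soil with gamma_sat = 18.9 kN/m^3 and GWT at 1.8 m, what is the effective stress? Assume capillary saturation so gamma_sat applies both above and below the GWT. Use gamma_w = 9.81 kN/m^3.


Total stress = gamma_sat * depth
sigma = 18.9 * 12.2 = 230.58 kPa
Pore water pressure u = gamma_w * (depth - d_wt)
u = 9.81 * (12.2 - 1.8) = 102.024 kPa
Effective stress = sigma - u
sigma' = 230.58 - 102.024 = 128.56 kPa


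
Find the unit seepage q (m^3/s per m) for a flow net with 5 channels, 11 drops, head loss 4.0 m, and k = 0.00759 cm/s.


Convert k to m/s for unit consistency with H:
k = 0.00759 cm/s = 0.00759 / 100 m/s = 7.59e-05 m/s
Using q = k * H * Nf / Nd
Nf / Nd = 5 / 11 = 0.4545
q = 7.59e-05 * 4.0 * 0.4545
q = 0.000138 m^3/s per m


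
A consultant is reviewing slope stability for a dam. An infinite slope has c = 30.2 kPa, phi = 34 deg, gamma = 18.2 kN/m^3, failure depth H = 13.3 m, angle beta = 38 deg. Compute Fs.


Result: 1.12

Derivation:
Using Fs = c / (gamma*H*sin(beta)*cos(beta)) + tan(phi)/tan(beta)
Cohesion contribution = 30.2 / (18.2*13.3*sin(38)*cos(38))
Cohesion contribution = 0.257164
Friction contribution = tan(34)/tan(38) = 0.863332
Fs = 0.257164 + 0.863332
Fs = 1.12


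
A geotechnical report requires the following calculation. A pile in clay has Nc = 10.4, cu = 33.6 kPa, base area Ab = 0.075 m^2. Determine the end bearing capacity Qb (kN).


Using Qb = Nc * cu * Ab
Qb = 10.4 * 33.6 * 0.075
Qb = 26.21 kN


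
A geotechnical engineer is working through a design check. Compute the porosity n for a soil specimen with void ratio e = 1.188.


Result: 0.543

Derivation:
Using the relation n = e / (1 + e)
n = 1.188 / (1 + 1.188)
n = 1.188 / 2.188
n = 0.543


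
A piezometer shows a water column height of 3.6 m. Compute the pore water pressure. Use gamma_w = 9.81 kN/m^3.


Result: 35.32 kPa

Derivation:
Using u = gamma_w * h_w
u = 9.81 * 3.6
u = 35.32 kPa


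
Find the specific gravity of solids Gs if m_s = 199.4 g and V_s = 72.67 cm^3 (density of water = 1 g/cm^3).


Using Gs = m_s / (V_s * rho_w)
Since rho_w = 1 g/cm^3:
Gs = 199.4 / 72.67
Gs = 2.744


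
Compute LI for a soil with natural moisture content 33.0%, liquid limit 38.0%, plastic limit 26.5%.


Result: 0.565

Derivation:
First compute the plasticity index:
PI = LL - PL = 38.0 - 26.5 = 11.5
Then compute the liquidity index:
LI = (w - PL) / PI
LI = (33.0 - 26.5) / 11.5
LI = 0.565


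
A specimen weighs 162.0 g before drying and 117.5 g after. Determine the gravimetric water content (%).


Result: 37.87 %

Derivation:
Using w = (m_wet - m_dry) / m_dry * 100
m_wet - m_dry = 162.0 - 117.5 = 44.5 g
w = 44.5 / 117.5 * 100
w = 37.87 %


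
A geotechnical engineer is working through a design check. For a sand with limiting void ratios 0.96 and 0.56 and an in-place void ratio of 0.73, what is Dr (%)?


Result: 57.5 %

Derivation:
Using Dr = (e_max - e) / (e_max - e_min) * 100
e_max - e = 0.96 - 0.73 = 0.23
e_max - e_min = 0.96 - 0.56 = 0.4
Dr = 0.23 / 0.4 * 100
Dr = 57.5 %


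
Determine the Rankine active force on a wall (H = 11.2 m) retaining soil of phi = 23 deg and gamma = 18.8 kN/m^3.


Compute active earth pressure coefficient:
Ka = tan^2(45 - phi/2) = tan^2(33.5) = 0.438092
Compute active force:
Pa = 0.5 * Ka * gamma * H^2
Pa = 0.5 * 0.438092 * 18.8 * 11.2^2
Pa = 516.57 kN/m


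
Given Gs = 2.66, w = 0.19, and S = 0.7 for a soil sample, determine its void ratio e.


Using the relation e = Gs * w / S
e = 2.66 * 0.19 / 0.7
e = 0.722


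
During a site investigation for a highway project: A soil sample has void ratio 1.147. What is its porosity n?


Result: 0.5342

Derivation:
Using the relation n = e / (1 + e)
n = 1.147 / (1 + 1.147)
n = 1.147 / 2.147
n = 0.5342


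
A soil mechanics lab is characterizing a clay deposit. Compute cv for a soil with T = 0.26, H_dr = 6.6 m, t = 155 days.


Using cv = T * H_dr^2 / t
H_dr^2 = 6.6^2 = 43.56
cv = 0.26 * 43.56 / 155
cv = 0.07307 m^2/day


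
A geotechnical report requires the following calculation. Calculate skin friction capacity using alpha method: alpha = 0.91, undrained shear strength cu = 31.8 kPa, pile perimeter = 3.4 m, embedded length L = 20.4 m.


Result: 2007.14 kN

Derivation:
Using Qs = alpha * cu * perimeter * L
Qs = 0.91 * 31.8 * 3.4 * 20.4
Qs = 2007.14 kN


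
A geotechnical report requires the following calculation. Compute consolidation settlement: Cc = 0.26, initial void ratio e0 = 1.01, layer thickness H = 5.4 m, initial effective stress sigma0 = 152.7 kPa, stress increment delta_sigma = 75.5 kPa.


Using Sc = Cc * H / (1 + e0) * log10((sigma0 + delta_sigma) / sigma0)
Stress ratio = (152.7 + 75.5) / 152.7 = 1.49443
log10(1.49443) = 0.174477
Cc * H / (1 + e0) = 0.26 * 5.4 / (1 + 1.01) = 0.698507
Sc = 0.698507 * 0.174477
Sc = 0.1219 m


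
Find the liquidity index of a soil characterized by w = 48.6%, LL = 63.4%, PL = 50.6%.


First compute the plasticity index:
PI = LL - PL = 63.4 - 50.6 = 12.8
Then compute the liquidity index:
LI = (w - PL) / PI
LI = (48.6 - 50.6) / 12.8
LI = -0.156


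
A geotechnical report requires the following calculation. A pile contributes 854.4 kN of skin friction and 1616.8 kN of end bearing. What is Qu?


Result: 2471.2 kN

Derivation:
Using Qu = Qf + Qb
Qu = 854.4 + 1616.8
Qu = 2471.2 kN


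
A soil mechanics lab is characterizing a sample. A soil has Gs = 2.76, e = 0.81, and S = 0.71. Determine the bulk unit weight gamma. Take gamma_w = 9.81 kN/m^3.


Result: 18.076 kN/m^3

Derivation:
Using gamma = gamma_w * (Gs + S*e) / (1 + e)
Numerator: Gs + S*e = 2.76 + 0.71*0.81 = 3.3351
Denominator: 1 + e = 1 + 0.81 = 1.81
gamma = 9.81 * 3.3351 / 1.81
gamma = 18.076 kN/m^3


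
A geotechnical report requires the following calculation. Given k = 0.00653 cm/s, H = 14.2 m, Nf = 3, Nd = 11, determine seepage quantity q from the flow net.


Result: 0.0002529 m^3/s per m

Derivation:
Convert k to m/s for unit consistency with H:
k = 0.00653 cm/s = 0.00653 / 100 m/s = 6.53e-05 m/s
Using q = k * H * Nf / Nd
Nf / Nd = 3 / 11 = 0.2727
q = 6.53e-05 * 14.2 * 0.2727
q = 0.0002529 m^3/s per m


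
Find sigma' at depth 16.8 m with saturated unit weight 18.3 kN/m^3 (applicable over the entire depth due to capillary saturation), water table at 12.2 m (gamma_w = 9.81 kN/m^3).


Result: 262.31 kPa

Derivation:
Total stress = gamma_sat * depth
sigma = 18.3 * 16.8 = 307.44 kPa
Pore water pressure u = gamma_w * (depth - d_wt)
u = 9.81 * (16.8 - 12.2) = 45.126 kPa
Effective stress = sigma - u
sigma' = 307.44 - 45.126 = 262.31 kPa


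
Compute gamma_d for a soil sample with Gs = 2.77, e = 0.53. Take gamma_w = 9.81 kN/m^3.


Using gamma_d = Gs * gamma_w / (1 + e)
gamma_d = 2.77 * 9.81 / (1 + 0.53)
gamma_d = 2.77 * 9.81 / 1.53
gamma_d = 17.761 kN/m^3


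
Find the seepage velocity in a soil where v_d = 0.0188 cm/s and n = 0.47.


Using v_s = v_d / n
v_s = 0.0188 / 0.47
v_s = 0.04 cm/s


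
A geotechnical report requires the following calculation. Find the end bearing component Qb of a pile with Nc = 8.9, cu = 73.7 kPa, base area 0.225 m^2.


Using Qb = Nc * cu * Ab
Qb = 8.9 * 73.7 * 0.225
Qb = 147.58 kN


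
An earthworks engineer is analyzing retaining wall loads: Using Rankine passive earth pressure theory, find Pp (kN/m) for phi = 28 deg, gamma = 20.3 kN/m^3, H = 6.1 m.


Result: 1046.11 kN/m

Derivation:
Compute passive earth pressure coefficient:
Kp = tan^2(45 + phi/2) = tan^2(59.0) = 2.769826
Compute passive force:
Pp = 0.5 * Kp * gamma * H^2
Pp = 0.5 * 2.769826 * 20.3 * 6.1^2
Pp = 1046.11 kN/m


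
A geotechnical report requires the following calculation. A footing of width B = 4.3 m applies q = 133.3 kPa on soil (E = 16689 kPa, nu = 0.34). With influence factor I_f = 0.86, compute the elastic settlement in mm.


Using Se = q * B * (1 - nu^2) * I_f / E
1 - nu^2 = 1 - 0.34^2 = 0.8844
Se = 133.3 * 4.3 * 0.8844 * 0.86 / 16689
Se = 0.026123 m
Convert to mm: Se = 0.026123 * 1000 = 26.123 mm


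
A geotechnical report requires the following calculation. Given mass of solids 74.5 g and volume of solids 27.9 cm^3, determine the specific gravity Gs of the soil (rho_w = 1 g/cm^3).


Using Gs = m_s / (V_s * rho_w)
Since rho_w = 1 g/cm^3:
Gs = 74.5 / 27.9
Gs = 2.67


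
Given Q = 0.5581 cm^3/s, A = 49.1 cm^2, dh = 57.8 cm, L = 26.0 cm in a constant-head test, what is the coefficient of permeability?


Compute hydraulic gradient:
i = dh / L = 57.8 / 26.0 = 2.22308
Then apply Darcy's law:
k = Q / (A * i)
k = 0.5581 / (49.1 * 2.22308)
k = 0.5581 / 109.153
k = 0.005113 cm/s


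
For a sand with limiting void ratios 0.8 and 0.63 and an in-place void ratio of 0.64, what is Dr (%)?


Using Dr = (e_max - e) / (e_max - e_min) * 100
e_max - e = 0.8 - 0.64 = 0.16
e_max - e_min = 0.8 - 0.63 = 0.17
Dr = 0.16 / 0.17 * 100
Dr = 94.12 %


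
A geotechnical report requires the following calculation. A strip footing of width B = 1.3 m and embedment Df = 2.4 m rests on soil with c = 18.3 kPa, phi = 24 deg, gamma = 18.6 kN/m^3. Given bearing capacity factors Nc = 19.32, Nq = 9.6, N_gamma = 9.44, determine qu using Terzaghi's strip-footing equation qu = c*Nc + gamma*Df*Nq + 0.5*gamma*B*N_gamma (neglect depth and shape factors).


Result: 896.23 kPa

Derivation:
Compute qu = c*Nc + gamma*Df*Nq + 0.5*gamma*B*N_gamma
Term 1: 18.3 * 19.32 = 353.556
Term 2: 18.6 * 2.4 * 9.6 = 428.544
Term 3: 0.5 * 18.6 * 1.3 * 9.44 = 114.1296
qu = 353.556 + 428.544 + 114.1296
qu = 896.23 kPa


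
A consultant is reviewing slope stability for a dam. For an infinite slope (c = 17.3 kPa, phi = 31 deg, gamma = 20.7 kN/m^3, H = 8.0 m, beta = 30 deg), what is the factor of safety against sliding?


Using Fs = c / (gamma*H*sin(beta)*cos(beta)) + tan(phi)/tan(beta)
Cohesion contribution = 17.3 / (20.7*8.0*sin(30)*cos(30))
Cohesion contribution = 0.24126
Friction contribution = tan(31)/tan(30) = 1.04072
Fs = 0.24126 + 1.04072
Fs = 1.282


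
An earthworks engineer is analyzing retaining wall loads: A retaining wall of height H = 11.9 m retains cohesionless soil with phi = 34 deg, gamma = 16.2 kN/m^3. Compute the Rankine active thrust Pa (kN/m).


Compute active earth pressure coefficient:
Ka = tan^2(45 - phi/2) = tan^2(28.0) = 0.282715
Compute active force:
Pa = 0.5 * Ka * gamma * H^2
Pa = 0.5 * 0.282715 * 16.2 * 11.9^2
Pa = 324.29 kN/m


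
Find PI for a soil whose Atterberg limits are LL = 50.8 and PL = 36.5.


Result: 14.3

Derivation:
Using PI = LL - PL
PI = 50.8 - 36.5
PI = 14.3


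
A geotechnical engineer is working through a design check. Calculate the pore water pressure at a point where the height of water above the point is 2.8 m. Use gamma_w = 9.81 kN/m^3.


Using u = gamma_w * h_w
u = 9.81 * 2.8
u = 27.47 kPa


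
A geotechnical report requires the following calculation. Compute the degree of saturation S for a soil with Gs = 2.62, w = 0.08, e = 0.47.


Result: 0.446

Derivation:
Using S = Gs * w / e
S = 2.62 * 0.08 / 0.47
S = 0.446


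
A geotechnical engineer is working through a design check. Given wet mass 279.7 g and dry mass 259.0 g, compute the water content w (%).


Result: 7.99 %

Derivation:
Using w = (m_wet - m_dry) / m_dry * 100
m_wet - m_dry = 279.7 - 259.0 = 20.7 g
w = 20.7 / 259.0 * 100
w = 7.99 %


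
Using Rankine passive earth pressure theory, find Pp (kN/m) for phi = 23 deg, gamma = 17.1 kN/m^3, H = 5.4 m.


Compute passive earth pressure coefficient:
Kp = tan^2(45 + phi/2) = tan^2(56.5) = 2.282623
Compute passive force:
Pp = 0.5 * Kp * gamma * H^2
Pp = 0.5 * 2.282623 * 17.1 * 5.4^2
Pp = 569.1 kN/m


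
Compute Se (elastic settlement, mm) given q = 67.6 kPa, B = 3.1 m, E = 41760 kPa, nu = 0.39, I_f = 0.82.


Using Se = q * B * (1 - nu^2) * I_f / E
1 - nu^2 = 1 - 0.39^2 = 0.8479
Se = 67.6 * 3.1 * 0.8479 * 0.82 / 41760
Se = 0.003489 m
Convert to mm: Se = 0.003489 * 1000 = 3.489 mm


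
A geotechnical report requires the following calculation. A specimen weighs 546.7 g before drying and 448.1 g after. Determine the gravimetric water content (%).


Using w = (m_wet - m_dry) / m_dry * 100
m_wet - m_dry = 546.7 - 448.1 = 98.6 g
w = 98.6 / 448.1 * 100
w = 22.0 %


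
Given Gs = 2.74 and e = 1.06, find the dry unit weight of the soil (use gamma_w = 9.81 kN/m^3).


Using gamma_d = Gs * gamma_w / (1 + e)
gamma_d = 2.74 * 9.81 / (1 + 1.06)
gamma_d = 2.74 * 9.81 / 2.06
gamma_d = 13.048 kN/m^3


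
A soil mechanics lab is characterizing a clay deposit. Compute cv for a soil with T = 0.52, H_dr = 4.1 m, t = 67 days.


Using cv = T * H_dr^2 / t
H_dr^2 = 4.1^2 = 16.81
cv = 0.52 * 16.81 / 67
cv = 0.13047 m^2/day


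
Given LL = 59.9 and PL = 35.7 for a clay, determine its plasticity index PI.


Using PI = LL - PL
PI = 59.9 - 35.7
PI = 24.2


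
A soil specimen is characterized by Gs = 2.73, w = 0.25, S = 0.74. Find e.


Result: 0.9223

Derivation:
Using the relation e = Gs * w / S
e = 2.73 * 0.25 / 0.74
e = 0.9223


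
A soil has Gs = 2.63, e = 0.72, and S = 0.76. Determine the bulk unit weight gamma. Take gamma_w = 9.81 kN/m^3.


Using gamma = gamma_w * (Gs + S*e) / (1 + e)
Numerator: Gs + S*e = 2.63 + 0.76*0.72 = 3.1772
Denominator: 1 + e = 1 + 0.72 = 1.72
gamma = 9.81 * 3.1772 / 1.72
gamma = 18.121 kN/m^3


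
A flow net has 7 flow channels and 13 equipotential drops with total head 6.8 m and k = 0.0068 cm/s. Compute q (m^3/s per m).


Result: 0.000249 m^3/s per m

Derivation:
Convert k to m/s for unit consistency with H:
k = 0.0068 cm/s = 0.0068 / 100 m/s = 6.8e-05 m/s
Using q = k * H * Nf / Nd
Nf / Nd = 7 / 13 = 0.5385
q = 6.8e-05 * 6.8 * 0.5385
q = 0.000249 m^3/s per m


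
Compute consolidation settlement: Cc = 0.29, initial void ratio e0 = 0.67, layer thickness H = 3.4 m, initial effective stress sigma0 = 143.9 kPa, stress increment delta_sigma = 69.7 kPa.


Using Sc = Cc * H / (1 + e0) * log10((sigma0 + delta_sigma) / sigma0)
Stress ratio = (143.9 + 69.7) / 143.9 = 1.48436
log10(1.48436) = 0.17154
Cc * H / (1 + e0) = 0.29 * 3.4 / (1 + 0.67) = 0.590419
Sc = 0.590419 * 0.17154
Sc = 0.1013 m


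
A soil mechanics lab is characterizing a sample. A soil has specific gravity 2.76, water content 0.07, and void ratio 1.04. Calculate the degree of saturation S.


Using S = Gs * w / e
S = 2.76 * 0.07 / 1.04
S = 0.1858


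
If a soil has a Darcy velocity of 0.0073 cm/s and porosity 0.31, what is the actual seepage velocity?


Result: 0.02355 cm/s

Derivation:
Using v_s = v_d / n
v_s = 0.0073 / 0.31
v_s = 0.02355 cm/s


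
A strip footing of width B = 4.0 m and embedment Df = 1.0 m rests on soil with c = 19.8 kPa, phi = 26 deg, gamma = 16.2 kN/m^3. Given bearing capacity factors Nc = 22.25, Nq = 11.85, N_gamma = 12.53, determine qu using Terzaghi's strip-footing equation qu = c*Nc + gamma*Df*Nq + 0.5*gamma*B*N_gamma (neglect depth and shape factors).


Compute qu = c*Nc + gamma*Df*Nq + 0.5*gamma*B*N_gamma
Term 1: 19.8 * 22.25 = 440.55
Term 2: 16.2 * 1.0 * 11.85 = 191.97
Term 3: 0.5 * 16.2 * 4.0 * 12.53 = 405.972
qu = 440.55 + 191.97 + 405.972
qu = 1038.49 kPa


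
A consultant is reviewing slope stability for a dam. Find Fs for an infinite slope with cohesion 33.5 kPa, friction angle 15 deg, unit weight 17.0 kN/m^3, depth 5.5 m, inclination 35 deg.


Using Fs = c / (gamma*H*sin(beta)*cos(beta)) + tan(phi)/tan(beta)
Cohesion contribution = 33.5 / (17.0*5.5*sin(35)*cos(35))
Cohesion contribution = 0.762566
Friction contribution = tan(15)/tan(35) = 0.382671
Fs = 0.762566 + 0.382671
Fs = 1.145


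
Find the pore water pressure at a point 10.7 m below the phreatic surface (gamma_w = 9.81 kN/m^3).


Using u = gamma_w * h_w
u = 9.81 * 10.7
u = 104.97 kPa


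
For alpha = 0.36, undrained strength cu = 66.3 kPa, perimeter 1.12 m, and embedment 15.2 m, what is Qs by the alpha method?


Result: 406.33 kN

Derivation:
Using Qs = alpha * cu * perimeter * L
Qs = 0.36 * 66.3 * 1.12 * 15.2
Qs = 406.33 kN


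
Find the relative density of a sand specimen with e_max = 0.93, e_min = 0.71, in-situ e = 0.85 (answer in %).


Using Dr = (e_max - e) / (e_max - e_min) * 100
e_max - e = 0.93 - 0.85 = 0.08
e_max - e_min = 0.93 - 0.71 = 0.22
Dr = 0.08 / 0.22 * 100
Dr = 36.36 %


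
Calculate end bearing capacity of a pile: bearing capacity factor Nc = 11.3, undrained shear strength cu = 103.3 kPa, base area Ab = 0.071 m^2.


Result: 82.88 kN

Derivation:
Using Qb = Nc * cu * Ab
Qb = 11.3 * 103.3 * 0.071
Qb = 82.88 kN


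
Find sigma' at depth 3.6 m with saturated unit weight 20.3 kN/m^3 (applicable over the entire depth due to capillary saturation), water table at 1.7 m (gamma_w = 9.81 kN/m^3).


Result: 54.44 kPa

Derivation:
Total stress = gamma_sat * depth
sigma = 20.3 * 3.6 = 73.08 kPa
Pore water pressure u = gamma_w * (depth - d_wt)
u = 9.81 * (3.6 - 1.7) = 18.639 kPa
Effective stress = sigma - u
sigma' = 73.08 - 18.639 = 54.44 kPa


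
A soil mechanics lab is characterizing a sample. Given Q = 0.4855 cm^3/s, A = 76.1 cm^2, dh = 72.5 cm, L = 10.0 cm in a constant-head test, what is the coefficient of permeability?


Compute hydraulic gradient:
i = dh / L = 72.5 / 10.0 = 7.25
Then apply Darcy's law:
k = Q / (A * i)
k = 0.4855 / (76.1 * 7.25)
k = 0.4855 / 551.725
k = 0.00088 cm/s


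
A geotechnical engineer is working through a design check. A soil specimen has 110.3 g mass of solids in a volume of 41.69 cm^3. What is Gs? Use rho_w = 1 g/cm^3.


Using Gs = m_s / (V_s * rho_w)
Since rho_w = 1 g/cm^3:
Gs = 110.3 / 41.69
Gs = 2.646


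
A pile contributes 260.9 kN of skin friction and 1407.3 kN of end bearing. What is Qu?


Result: 1668.2 kN

Derivation:
Using Qu = Qf + Qb
Qu = 260.9 + 1407.3
Qu = 1668.2 kN


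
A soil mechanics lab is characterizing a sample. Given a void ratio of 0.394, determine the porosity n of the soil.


Result: 0.2826

Derivation:
Using the relation n = e / (1 + e)
n = 0.394 / (1 + 0.394)
n = 0.394 / 1.394
n = 0.2826


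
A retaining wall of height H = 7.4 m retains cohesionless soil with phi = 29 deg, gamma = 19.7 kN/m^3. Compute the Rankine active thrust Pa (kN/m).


Compute active earth pressure coefficient:
Ka = tan^2(45 - phi/2) = tan^2(30.5) = 0.346974
Compute active force:
Pa = 0.5 * Ka * gamma * H^2
Pa = 0.5 * 0.346974 * 19.7 * 7.4^2
Pa = 187.15 kN/m


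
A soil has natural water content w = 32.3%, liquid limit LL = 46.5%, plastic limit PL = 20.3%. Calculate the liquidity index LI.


First compute the plasticity index:
PI = LL - PL = 46.5 - 20.3 = 26.2
Then compute the liquidity index:
LI = (w - PL) / PI
LI = (32.3 - 20.3) / 26.2
LI = 0.458


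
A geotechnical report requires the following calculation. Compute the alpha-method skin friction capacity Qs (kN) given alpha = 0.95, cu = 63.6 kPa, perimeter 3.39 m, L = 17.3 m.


Using Qs = alpha * cu * perimeter * L
Qs = 0.95 * 63.6 * 3.39 * 17.3
Qs = 3543.45 kN


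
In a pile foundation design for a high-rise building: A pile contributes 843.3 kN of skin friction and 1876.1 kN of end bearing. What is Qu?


Result: 2719.4 kN

Derivation:
Using Qu = Qf + Qb
Qu = 843.3 + 1876.1
Qu = 2719.4 kN


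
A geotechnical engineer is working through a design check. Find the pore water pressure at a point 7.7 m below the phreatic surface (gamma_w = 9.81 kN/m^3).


Result: 75.54 kPa

Derivation:
Using u = gamma_w * h_w
u = 9.81 * 7.7
u = 75.54 kPa


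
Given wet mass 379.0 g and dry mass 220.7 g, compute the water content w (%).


Result: 71.73 %

Derivation:
Using w = (m_wet - m_dry) / m_dry * 100
m_wet - m_dry = 379.0 - 220.7 = 158.3 g
w = 158.3 / 220.7 * 100
w = 71.73 %


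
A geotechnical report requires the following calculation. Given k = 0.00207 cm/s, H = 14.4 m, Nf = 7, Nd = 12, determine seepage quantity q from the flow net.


Convert k to m/s for unit consistency with H:
k = 0.00207 cm/s = 0.00207 / 100 m/s = 2.07e-05 m/s
Using q = k * H * Nf / Nd
Nf / Nd = 7 / 12 = 0.5833
q = 2.07e-05 * 14.4 * 0.5833
q = 0.0001739 m^3/s per m


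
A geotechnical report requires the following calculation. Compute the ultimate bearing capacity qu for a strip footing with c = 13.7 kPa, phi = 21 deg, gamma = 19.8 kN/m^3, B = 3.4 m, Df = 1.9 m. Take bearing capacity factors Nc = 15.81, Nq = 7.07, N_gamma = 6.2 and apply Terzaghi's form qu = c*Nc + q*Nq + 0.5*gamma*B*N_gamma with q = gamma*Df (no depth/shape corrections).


Result: 691.26 kPa

Derivation:
Compute qu = c*Nc + gamma*Df*Nq + 0.5*gamma*B*N_gamma
Term 1: 13.7 * 15.81 = 216.597
Term 2: 19.8 * 1.9 * 7.07 = 265.9734
Term 3: 0.5 * 19.8 * 3.4 * 6.2 = 208.692
qu = 216.597 + 265.9734 + 208.692
qu = 691.26 kPa


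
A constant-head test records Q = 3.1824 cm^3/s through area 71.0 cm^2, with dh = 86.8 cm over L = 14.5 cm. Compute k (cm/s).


Result: 0.007488 cm/s

Derivation:
Compute hydraulic gradient:
i = dh / L = 86.8 / 14.5 = 5.98621
Then apply Darcy's law:
k = Q / (A * i)
k = 3.1824 / (71.0 * 5.98621)
k = 3.1824 / 425.021
k = 0.007488 cm/s


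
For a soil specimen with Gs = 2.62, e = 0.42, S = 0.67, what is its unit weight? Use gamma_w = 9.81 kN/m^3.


Using gamma = gamma_w * (Gs + S*e) / (1 + e)
Numerator: Gs + S*e = 2.62 + 0.67*0.42 = 2.9014
Denominator: 1 + e = 1 + 0.42 = 1.42
gamma = 9.81 * 2.9014 / 1.42
gamma = 20.044 kN/m^3


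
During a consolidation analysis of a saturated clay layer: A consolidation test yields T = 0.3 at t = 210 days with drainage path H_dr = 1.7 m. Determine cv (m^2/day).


Using cv = T * H_dr^2 / t
H_dr^2 = 1.7^2 = 2.89
cv = 0.3 * 2.89 / 210
cv = 0.00413 m^2/day


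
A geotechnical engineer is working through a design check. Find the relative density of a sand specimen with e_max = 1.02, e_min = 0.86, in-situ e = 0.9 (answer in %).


Using Dr = (e_max - e) / (e_max - e_min) * 100
e_max - e = 1.02 - 0.9 = 0.12
e_max - e_min = 1.02 - 0.86 = 0.16
Dr = 0.12 / 0.16 * 100
Dr = 75.0 %
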